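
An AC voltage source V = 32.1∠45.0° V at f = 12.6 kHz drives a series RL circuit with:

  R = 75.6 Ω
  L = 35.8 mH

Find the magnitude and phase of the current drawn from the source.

Step 1 — Angular frequency: ω = 2π·f = 2π·1.26e+04 = 7.917e+04 rad/s.
Step 2 — Component impedances:
  R: Z = R = 75.6 Ω
  L: Z = jωL = j·7.917e+04·0.0358 = 0 + j2834 Ω
Step 3 — Series combination: Z_total = R + L = 75.6 + j2834 Ω = 2835∠88.5° Ω.
Step 4 — Source phasor: V = 32.1∠45.0° V = 22.7 + j22.7 V.
Step 5 — Ohm's law: I = V / Z_total = (22.7 + j22.7) / (75.6 + j2834) = 0.008216 - j0.007789 A.
Step 6 — Convert to polar: |I| = 0.01132 A, ∠I = -43.5°.

I = 0.01132∠-43.5° A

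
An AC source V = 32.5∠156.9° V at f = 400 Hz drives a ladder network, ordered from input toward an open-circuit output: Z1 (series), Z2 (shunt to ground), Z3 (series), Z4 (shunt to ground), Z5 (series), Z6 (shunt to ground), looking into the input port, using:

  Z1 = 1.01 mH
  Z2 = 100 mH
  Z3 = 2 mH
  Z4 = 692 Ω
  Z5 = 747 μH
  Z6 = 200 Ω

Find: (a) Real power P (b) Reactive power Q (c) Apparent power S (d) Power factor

Step 1 — Angular frequency: ω = 2π·f = 2π·400 = 2513 rad/s.
Step 2 — Component impedances:
  Z1: Z = jωL = j·2513·0.00101 = 0 + j2.538 Ω
  Z2: Z = jωL = j·2513·0.1 = 0 + j251.3 Ω
  Z3: Z = jωL = j·2513·0.002 = 0 + j5.027 Ω
  Z4: Z = R = 692 Ω
  Z5: Z = jωL = j·2513·0.000747 = 0 + j1.877 Ω
  Z6: Z = R = 200 Ω
Step 3 — Ladder network (open output): work backward from the far end, alternating series and parallel combinations. Z_in = 108.4 + j73.9 Ω = 131.2∠34.3° Ω.
Step 4 — Source phasor: V = 32.5∠156.9° V = -29.89 + j12.75 V.
Step 5 — Current: I = V / Z = -0.1335 + j0.2086 A = 0.2477∠122.6° A.
Step 6 — Complex power: S = V·I* = 6.651 + j4.532 VA.
Step 7 — Real power: P = Re(S) = 6.651 W.
Step 8 — Reactive power: Q = Im(S) = 4.532 VAR.
Step 9 — Apparent power: |S| = 8.049 VA.
Step 10 — Power factor: PF = P/|S| = 0.8264 (lagging).

(a) P = 6.651 W  (b) Q = 4.532 VAR  (c) S = 8.049 VA  (d) PF = 0.8264 (lagging)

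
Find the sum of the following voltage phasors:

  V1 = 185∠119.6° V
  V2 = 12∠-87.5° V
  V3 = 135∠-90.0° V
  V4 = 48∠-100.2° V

Step 1 — Convert each phasor to rectangular form:
  V1 = 185·(cos(119.6°) + j·sin(119.6°)) = -91.38 + j160.9 V
  V2 = 12·(cos(-87.5°) + j·sin(-87.5°)) = 0.5234 - j11.99 V
  V3 = 135·(cos(-90.0°) + j·sin(-90.0°)) = 0 - j135 V
  V4 = 48·(cos(-100.2°) + j·sin(-100.2°)) = -8.5 - j47.24 V
Step 2 — Sum components: V_total = -99.36 - j33.37 V.
Step 3 — Convert to polar: |V_total| = 104.8 V, ∠V_total = -161.4°.

V_total = 104.8∠-161.4° V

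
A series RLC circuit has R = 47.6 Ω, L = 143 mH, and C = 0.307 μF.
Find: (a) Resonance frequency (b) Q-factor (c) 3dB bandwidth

Step 1 — Resonance condition Im(Z)=0 gives ω₀ = 1/√(LC).
Step 2 — ω₀ = 1/√(0.143·3.07e-07) = 4773 rad/s.
Step 3 — f₀ = ω₀/(2π) = 759.6 Hz.
Step 4 — Series Q: Q = ω₀L/R = 4773·0.143/47.6 = 14.34.
Step 5 — 3dB bandwidth: Δω = ω₀/Q = 332.9 rad/s; BW = Δω/(2π) = 52.98 Hz.

(a) f₀ = 759.6 Hz  (b) Q = 14.34  (c) BW = 52.98 Hz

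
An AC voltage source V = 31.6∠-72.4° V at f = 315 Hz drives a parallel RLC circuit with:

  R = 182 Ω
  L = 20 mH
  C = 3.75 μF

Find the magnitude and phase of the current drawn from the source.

Step 1 — Angular frequency: ω = 2π·f = 2π·315 = 1979 rad/s.
Step 2 — Component impedances:
  R: Z = R = 182 Ω
  L: Z = jωL = j·1979·0.02 = 0 + j39.58 Ω
  C: Z = 1/(jωC) = -j/(ω·C) = 0 - j134.7 Ω
Step 3 — Parallel combination: 1/Z_total = 1/R + 1/L + 1/C; Z_total = 15.77 + j51.2 Ω = 53.57∠72.9° Ω.
Step 4 — Source phasor: V = 31.6∠-72.4° V = 9.555 - j30.12 V.
Step 5 — Ohm's law: I = V / Z_total = (9.555 - j30.12) / (15.77 + j51.2) = -0.4849 - j0.336 A.
Step 6 — Convert to polar: |I| = 0.5899 A, ∠I = -145.3°.

I = 0.5899∠-145.3° A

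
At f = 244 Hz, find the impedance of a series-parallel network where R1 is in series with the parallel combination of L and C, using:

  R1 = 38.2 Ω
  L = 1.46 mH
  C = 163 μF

Step 1 — Angular frequency: ω = 2π·f = 2π·244 = 1533 rad/s.
Step 2 — Component impedances:
  R1: Z = R = 38.2 Ω
  L: Z = jωL = j·1533·0.00146 = 0 + j2.238 Ω
  C: Z = 1/(jωC) = -j/(ω·C) = 0 - j4.002 Ω
Step 3 — Parallel branch: L || C = 1/(1/L + 1/C) = 0 + j5.08 Ω.
Step 4 — Series with R1: Z_total = R1 + (L || C) = 38.2 + j5.08 Ω = 38.54∠7.6° Ω.

Z = 38.2 + j5.08 Ω = 38.54∠7.6° Ω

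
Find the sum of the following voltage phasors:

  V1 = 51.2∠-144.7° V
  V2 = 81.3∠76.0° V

Step 1 — Convert each phasor to rectangular form:
  V1 = 51.2·(cos(-144.7°) + j·sin(-144.7°)) = -41.79 - j29.59 V
  V2 = 81.3·(cos(76.0°) + j·sin(76.0°)) = 19.67 + j78.89 V
Step 2 — Sum components: V_total = -22.12 + j49.3 V.
Step 3 — Convert to polar: |V_total| = 54.03 V, ∠V_total = 114.2°.

V_total = 54.03∠114.2° V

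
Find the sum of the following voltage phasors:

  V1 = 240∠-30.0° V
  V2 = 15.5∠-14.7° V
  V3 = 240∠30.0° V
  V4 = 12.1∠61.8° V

Step 1 — Convert each phasor to rectangular form:
  V1 = 240·(cos(-30.0°) + j·sin(-30.0°)) = 207.8 - j120 V
  V2 = 15.5·(cos(-14.7°) + j·sin(-14.7°)) = 14.99 - j3.933 V
  V3 = 240·(cos(30.0°) + j·sin(30.0°)) = 207.8 + j120 V
  V4 = 12.1·(cos(61.8°) + j·sin(61.8°)) = 5.718 + j10.66 V
Step 2 — Sum components: V_total = 436.4 + j6.731 V.
Step 3 — Convert to polar: |V_total| = 436.5 V, ∠V_total = 0.9°.

V_total = 436.5∠0.9° V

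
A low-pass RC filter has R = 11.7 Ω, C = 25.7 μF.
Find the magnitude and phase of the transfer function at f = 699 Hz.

Step 1 — Angular frequency: ω = 2π·699 = 4392 rad/s.
Step 2 — Transfer function: H(jω) = 1/(1 + jωRC).
Step 3 — Denominator: 1 + jωRC = 1 + j·4392·11.7·2.57e-05 = 1 + j1.321.
Step 4 — H = 0.3644 - j0.4813.
Step 5 — Magnitude: |H| = 0.6037 (-4.4 dB); phase: φ = -52.9°.

|H| = 0.6037 (-4.4 dB), φ = -52.9°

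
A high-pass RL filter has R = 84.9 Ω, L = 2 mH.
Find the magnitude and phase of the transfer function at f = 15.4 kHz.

Step 1 — Angular frequency: ω = 2π·1.54e+04 = 9.676e+04 rad/s.
Step 2 — Transfer function: H(jω) = jωL/(R + jωL).
Step 3 — Numerator jωL = j·193.5; denominator R + jωL = 84.9 + j193.5.
Step 4 — H = 0.8386 + j0.3679.
Step 5 — Magnitude: |H| = 0.9158 (-0.8 dB); phase: φ = 23.7°.

|H| = 0.9158 (-0.8 dB), φ = 23.7°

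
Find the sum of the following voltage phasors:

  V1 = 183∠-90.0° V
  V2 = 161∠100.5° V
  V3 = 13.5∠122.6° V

Step 1 — Convert each phasor to rectangular form:
  V1 = 183·(cos(-90.0°) + j·sin(-90.0°)) = 0 - j183 V
  V2 = 161·(cos(100.5°) + j·sin(100.5°)) = -29.34 + j158.3 V
  V3 = 13.5·(cos(122.6°) + j·sin(122.6°)) = -7.273 + j11.37 V
Step 2 — Sum components: V_total = -36.61 - j13.32 V.
Step 3 — Convert to polar: |V_total| = 38.96 V, ∠V_total = -160.0°.

V_total = 38.96∠-160.0° V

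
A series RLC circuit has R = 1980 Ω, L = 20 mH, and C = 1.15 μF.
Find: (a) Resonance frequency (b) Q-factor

Step 1 — Resonance condition Im(Z)=0 gives ω₀ = 1/√(LC).
Step 2 — ω₀ = 1/√(0.02·1.15e-06) = 6594 rad/s.
Step 3 — f₀ = ω₀/(2π) = 1049 Hz.
Step 4 — Series Q: Q = ω₀L/R = 6594·0.02/1980 = 0.0666.

(a) f₀ = 1049 Hz  (b) Q = 0.0666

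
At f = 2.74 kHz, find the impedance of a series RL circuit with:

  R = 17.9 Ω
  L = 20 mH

Step 1 — Angular frequency: ω = 2π·f = 2π·2740 = 1.722e+04 rad/s.
Step 2 — Component impedances:
  R: Z = R = 17.9 Ω
  L: Z = jωL = j·1.722e+04·0.02 = 0 + j344.3 Ω
Step 3 — Series combination: Z_total = R + L = 17.9 + j344.3 Ω = 344.8∠87.0° Ω.

Z = 17.9 + j344.3 Ω = 344.8∠87.0° Ω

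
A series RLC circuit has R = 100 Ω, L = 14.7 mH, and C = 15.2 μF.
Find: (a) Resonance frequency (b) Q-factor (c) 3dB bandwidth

Step 1 — Resonance condition Im(Z)=0 gives ω₀ = 1/√(LC).
Step 2 — ω₀ = 1/√(0.0147·1.52e-05) = 2116 rad/s.
Step 3 — f₀ = ω₀/(2π) = 336.7 Hz.
Step 4 — Series Q: Q = ω₀L/R = 2116·0.0147/100 = 0.311.
Step 5 — 3dB bandwidth: Δω = ω₀/Q = 6803 rad/s; BW = Δω/(2π) = 1083 Hz.

(a) f₀ = 336.7 Hz  (b) Q = 0.311  (c) BW = 1083 Hz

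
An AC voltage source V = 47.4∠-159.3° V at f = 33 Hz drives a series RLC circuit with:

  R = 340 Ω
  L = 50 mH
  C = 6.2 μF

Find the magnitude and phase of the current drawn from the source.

Step 1 — Angular frequency: ω = 2π·f = 2π·33 = 207.3 rad/s.
Step 2 — Component impedances:
  R: Z = R = 340 Ω
  L: Z = jωL = j·207.3·0.05 = 0 + j10.37 Ω
  C: Z = 1/(jωC) = -j/(ω·C) = 0 - j777.9 Ω
Step 3 — Series combination: Z_total = R + L + C = 340 - j767.5 Ω = 839.5∠-66.1° Ω.
Step 4 — Source phasor: V = 47.4∠-159.3° V = -44.34 - j16.75 V.
Step 5 — Ohm's law: I = V / Z_total = (-44.34 - j16.75) / (340 - j767.5) = -0.003145 - j0.05638 A.
Step 6 — Convert to polar: |I| = 0.05647 A, ∠I = -93.2°.

I = 0.05647∠-93.2° A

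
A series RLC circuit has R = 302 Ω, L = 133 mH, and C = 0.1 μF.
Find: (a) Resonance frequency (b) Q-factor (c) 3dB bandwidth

Step 1 — Resonance condition Im(Z)=0 gives ω₀ = 1/√(LC).
Step 2 — ω₀ = 1/√(0.133·1e-07) = 8671 rad/s.
Step 3 — f₀ = ω₀/(2π) = 1380 Hz.
Step 4 — Series Q: Q = ω₀L/R = 8671·0.133/302 = 3.819.
Step 5 — 3dB bandwidth: Δω = ω₀/Q = 2271 rad/s; BW = Δω/(2π) = 361.4 Hz.

(a) f₀ = 1380 Hz  (b) Q = 3.819  (c) BW = 361.4 Hz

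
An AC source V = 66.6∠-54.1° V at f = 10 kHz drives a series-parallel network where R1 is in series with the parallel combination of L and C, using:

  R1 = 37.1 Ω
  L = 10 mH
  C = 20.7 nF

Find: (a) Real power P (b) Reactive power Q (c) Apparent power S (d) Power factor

Step 1 — Angular frequency: ω = 2π·f = 2π·1e+04 = 6.283e+04 rad/s.
Step 2 — Component impedances:
  R1: Z = R = 37.1 Ω
  L: Z = jωL = j·6.283e+04·0.01 = 0 + j628.3 Ω
  C: Z = 1/(jωC) = -j/(ω·C) = 0 - j768.9 Ω
Step 3 — Parallel branch: L || C = 1/(1/L + 1/C) = 0 + j3437 Ω.
Step 4 — Series with R1: Z_total = R1 + (L || C) = 37.1 + j3437 Ω = 3437∠89.4° Ω.
Step 5 — Source phasor: V = 66.6∠-54.1° V = 39.05 - j53.95 V.
Step 6 — Current: I = V / Z = -0.01557 - j0.01153 A = 0.01937∠-143.5° A.
Step 7 — Complex power: S = V·I* = 0.01393 + j1.29 VA.
Step 8 — Real power: P = Re(S) = 0.01393 W.
Step 9 — Reactive power: Q = Im(S) = 1.29 VAR.
Step 10 — Apparent power: |S| = 1.29 VA.
Step 11 — Power factor: PF = P/|S| = 0.01079 (lagging).

(a) P = 0.01393 W  (b) Q = 1.29 VAR  (c) S = 1.29 VA  (d) PF = 0.01079 (lagging)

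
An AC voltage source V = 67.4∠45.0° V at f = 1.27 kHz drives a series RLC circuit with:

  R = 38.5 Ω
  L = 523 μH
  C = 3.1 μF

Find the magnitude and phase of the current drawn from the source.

Step 1 — Angular frequency: ω = 2π·f = 2π·1270 = 7980 rad/s.
Step 2 — Component impedances:
  R: Z = R = 38.5 Ω
  L: Z = jωL = j·7980·0.000523 = 0 + j4.173 Ω
  C: Z = 1/(jωC) = -j/(ω·C) = 0 - j40.43 Ω
Step 3 — Series combination: Z_total = R + L + C = 38.5 - j36.25 Ω = 52.88∠-43.3° Ω.
Step 4 — Source phasor: V = 67.4∠45.0° V = 47.66 + j47.66 V.
Step 5 — Ohm's law: I = V / Z_total = (47.66 + j47.66) / (38.5 - j36.25) = 0.03831 + j1.274 A.
Step 6 — Convert to polar: |I| = 1.275 A, ∠I = 88.3°.

I = 1.275∠88.3° A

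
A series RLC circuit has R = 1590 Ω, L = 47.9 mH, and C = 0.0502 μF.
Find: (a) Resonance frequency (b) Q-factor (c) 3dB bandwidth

Step 1 — Resonance: ω₀ = 1/√(LC) = 1/√(0.0479·5.02e-08) = 2.039e+04 rad/s.
Step 2 — f₀ = ω₀/(2π) = 3246 Hz.
Step 3 — Series Q: Q = ω₀L/R = 2.039e+04·0.0479/1590 = 0.6144.
Step 4 — Bandwidth: Δω = ω₀/Q = 3.319e+04 rad/s; BW = Δω/(2π) = 5283 Hz.

(a) f₀ = 3246 Hz  (b) Q = 0.6144  (c) BW = 5283 Hz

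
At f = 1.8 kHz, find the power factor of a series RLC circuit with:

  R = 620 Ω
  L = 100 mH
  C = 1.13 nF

Step 1 — Angular frequency: ω = 2π·f = 2π·1800 = 1.131e+04 rad/s.
Step 2 — Component impedances:
  R: Z = R = 620 Ω
  L: Z = jωL = j·1.131e+04·0.1 = 0 + j1131 Ω
  C: Z = 1/(jωC) = -j/(ω·C) = 0 - j7.825e+04 Ω
Step 3 — Series combination: Z_total = R + L + C = 620 - j7.712e+04 Ω = 7.712e+04∠-89.5° Ω.
Step 4 — Power factor: PF = cos(φ) = Re(Z)/|Z| = 620/77119 = 0.00804.
Step 5 — Type: Im(Z) = -7.712e+04 ⇒ leading (phase φ = -89.5°).

PF = 0.00804 (leading, φ = -89.5°)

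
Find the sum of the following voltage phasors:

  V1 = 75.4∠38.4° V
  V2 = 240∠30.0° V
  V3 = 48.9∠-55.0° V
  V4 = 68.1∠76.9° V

Step 1 — Convert each phasor to rectangular form:
  V1 = 75.4·(cos(38.4°) + j·sin(38.4°)) = 59.09 + j46.83 V
  V2 = 240·(cos(30.0°) + j·sin(30.0°)) = 207.8 + j120 V
  V3 = 48.9·(cos(-55.0°) + j·sin(-55.0°)) = 28.05 - j40.06 V
  V4 = 68.1·(cos(76.9°) + j·sin(76.9°)) = 15.43 + j66.33 V
Step 2 — Sum components: V_total = 310.4 + j193.1 V.
Step 3 — Convert to polar: |V_total| = 365.6 V, ∠V_total = 31.9°.

V_total = 365.6∠31.9° V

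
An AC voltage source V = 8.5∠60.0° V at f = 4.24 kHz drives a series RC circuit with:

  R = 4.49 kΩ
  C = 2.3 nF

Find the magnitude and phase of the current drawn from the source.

Step 1 — Angular frequency: ω = 2π·f = 2π·4240 = 2.664e+04 rad/s.
Step 2 — Component impedances:
  R: Z = R = 4490 Ω
  C: Z = 1/(jωC) = -j/(ω·C) = 0 - j1.632e+04 Ω
Step 3 — Series combination: Z_total = R + C = 4490 - j1.632e+04 Ω = 1.693e+04∠-74.6° Ω.
Step 4 — Source phasor: V = 8.5∠60.0° V = 4.25 + j7.361 V.
Step 5 — Ohm's law: I = V / Z_total = (4.25 + j7.361) / (4490 - j1.632e+04) = -0.0003527 + j0.0003574 A.
Step 6 — Convert to polar: |I| = 0.0005022 A, ∠I = 134.6°.

I = 0.0005022∠134.6° A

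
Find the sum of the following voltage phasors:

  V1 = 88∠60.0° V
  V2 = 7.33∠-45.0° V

Step 1 — Convert each phasor to rectangular form:
  V1 = 88·(cos(60.0°) + j·sin(60.0°)) = 44 + j76.21 V
  V2 = 7.33·(cos(-45.0°) + j·sin(-45.0°)) = 5.183 - j5.183 V
Step 2 — Sum components: V_total = 49.18 + j71.03 V.
Step 3 — Convert to polar: |V_total| = 86.39 V, ∠V_total = 55.3°.

V_total = 86.39∠55.3° V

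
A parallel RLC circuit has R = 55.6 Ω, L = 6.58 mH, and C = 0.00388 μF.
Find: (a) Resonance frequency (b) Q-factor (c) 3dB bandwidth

Step 1 — Resonance: ω₀ = 1/√(LC) = 1/√(0.00658·3.88e-09) = 1.979e+05 rad/s.
Step 2 — f₀ = ω₀/(2π) = 3.15e+04 Hz.
Step 3 — Parallel Q: Q = R/(ω₀L) = 55.6/(1.979e+05·0.00658) = 0.0427.
Step 4 — Bandwidth: Δω = ω₀/Q = 4.635e+06 rad/s; BW = Δω/(2π) = 7.378e+05 Hz.

(a) f₀ = 3.15e+04 Hz  (b) Q = 0.0427  (c) BW = 7.378e+05 Hz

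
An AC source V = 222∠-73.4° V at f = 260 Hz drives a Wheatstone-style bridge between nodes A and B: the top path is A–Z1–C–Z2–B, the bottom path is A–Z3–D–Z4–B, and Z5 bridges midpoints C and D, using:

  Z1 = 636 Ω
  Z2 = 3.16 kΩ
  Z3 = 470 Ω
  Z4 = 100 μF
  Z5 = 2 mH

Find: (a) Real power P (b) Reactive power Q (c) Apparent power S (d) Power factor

Step 1 — Angular frequency: ω = 2π·f = 2π·260 = 1634 rad/s.
Step 2 — Component impedances:
  Z1: Z = R = 636 Ω
  Z2: Z = R = 3160 Ω
  Z3: Z = R = 470 Ω
  Z4: Z = 1/(jωC) = -j/(ω·C) = 0 - j6.121 Ω
  Z5: Z = jωL = j·1634·0.002 = 0 + j3.267 Ω
Step 3 — Bridge requires nodal analysis (the Z5 bridge couples midpoints C and D, so the two paths cannot be reduced to a simple series/parallel combination). Setting node B to ground and injecting 1 A at node A, the 3-node admittance system at A, C, D solves to V_A = Z_AB = 270.3 - j5.531 Ω = 270.3∠-1.2° Ω.
Step 4 — Source phasor: V = 222∠-73.4° V = 63.42 - j212.7 V.
Step 5 — Current: I = V / Z = 0.2507 - j0.782 A = 0.8212∠-72.2° A.
Step 6 — Complex power: S = V·I* = 182.3 - j3.73 VA.
Step 7 — Real power: P = Re(S) = 182.3 W.
Step 8 — Reactive power: Q = Im(S) = -3.73 VAR.
Step 9 — Apparent power: |S| = 182.3 VA.
Step 10 — Power factor: PF = P/|S| = 0.9998 (leading).

(a) P = 182.3 W  (b) Q = -3.73 VAR  (c) S = 182.3 VA  (d) PF = 0.9998 (leading)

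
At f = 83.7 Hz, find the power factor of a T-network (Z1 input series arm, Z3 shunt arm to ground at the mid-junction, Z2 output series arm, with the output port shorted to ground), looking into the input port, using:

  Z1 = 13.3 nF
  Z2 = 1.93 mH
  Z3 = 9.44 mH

Step 1 — Angular frequency: ω = 2π·f = 2π·83.7 = 525.9 rad/s.
Step 2 — Component impedances:
  Z1: Z = 1/(jωC) = -j/(ω·C) = 0 - j1.43e+05 Ω
  Z2: Z = jωL = j·525.9·0.00193 = 0 + j1.015 Ω
  Z3: Z = jωL = j·525.9·0.00944 = 0 + j4.965 Ω
Step 3 — With the output port shorted to ground, the output series arm Z2 runs from the junction to ground; the shunt arm Z3 also runs from the junction to ground. They appear in parallel: Z3 || Z2 = 0 + j0.8427 Ω.
Step 4 — Series with input arm Z1: Z_in = Z1 + (Z3 || Z2) = 0 - j1.43e+05 Ω = 1.43e+05∠-90.0° Ω.
Step 5 — Power factor: PF = cos(φ) = Re(Z)/|Z| = 0/1.43e+05 = 0.
Step 6 — Type: Im(Z) = -1.43e+05 ⇒ leading (phase φ = -90.0°).

PF = 0 (leading, φ = -90.0°)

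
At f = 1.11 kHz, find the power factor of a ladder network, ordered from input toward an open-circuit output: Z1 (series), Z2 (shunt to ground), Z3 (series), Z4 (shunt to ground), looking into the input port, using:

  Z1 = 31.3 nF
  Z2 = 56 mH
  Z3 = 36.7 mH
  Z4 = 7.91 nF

Step 1 — Angular frequency: ω = 2π·f = 2π·1110 = 6974 rad/s.
Step 2 — Component impedances:
  Z1: Z = 1/(jωC) = -j/(ω·C) = 0 - j4581 Ω
  Z2: Z = jωL = j·6974·0.056 = 0 + j390.6 Ω
  Z3: Z = jωL = j·6974·0.0367 = 0 + j256 Ω
  Z4: Z = 1/(jωC) = -j/(ω·C) = 0 - j1.813e+04 Ω
Step 3 — Ladder network (open output): work backward from the far end, alternating series and parallel combinations. Z_in = 0 - j4182 Ω = 4182∠-90.0° Ω.
Step 4 — Power factor: PF = cos(φ) = Re(Z)/|Z| = 0/4182 = 0.
Step 5 — Type: Im(Z) = -4182 ⇒ leading (phase φ = -90.0°).

PF = 0 (leading, φ = -90.0°)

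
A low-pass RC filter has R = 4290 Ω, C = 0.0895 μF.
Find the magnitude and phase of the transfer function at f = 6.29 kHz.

Step 1 — Angular frequency: ω = 2π·6290 = 3.952e+04 rad/s.
Step 2 — Transfer function: H(jω) = 1/(1 + jωRC).
Step 3 — Denominator: 1 + jωRC = 1 + j·3.952e+04·4290·8.95e-08 = 1 + j15.17.
Step 4 — H = 0.004324 - j0.06562.
Step 5 — Magnitude: |H| = 0.06576 (-23.6 dB); phase: φ = -86.2°.

|H| = 0.06576 (-23.6 dB), φ = -86.2°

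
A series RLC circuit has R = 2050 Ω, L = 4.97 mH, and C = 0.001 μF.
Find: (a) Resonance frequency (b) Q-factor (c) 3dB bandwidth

Step 1 — Resonance condition Im(Z)=0 gives ω₀ = 1/√(LC).
Step 2 — ω₀ = 1/√(0.00497·1e-09) = 4.486e+05 rad/s.
Step 3 — f₀ = ω₀/(2π) = 7.139e+04 Hz.
Step 4 — Series Q: Q = ω₀L/R = 4.486e+05·0.00497/2050 = 1.087.
Step 5 — 3dB bandwidth: Δω = ω₀/Q = 4.125e+05 rad/s; BW = Δω/(2π) = 6.565e+04 Hz.

(a) f₀ = 7.139e+04 Hz  (b) Q = 1.087  (c) BW = 6.565e+04 Hz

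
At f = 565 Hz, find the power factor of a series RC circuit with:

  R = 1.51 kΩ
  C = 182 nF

Step 1 — Angular frequency: ω = 2π·f = 2π·565 = 3550 rad/s.
Step 2 — Component impedances:
  R: Z = R = 1510 Ω
  C: Z = 1/(jωC) = -j/(ω·C) = 0 - j1548 Ω
Step 3 — Series combination: Z_total = R + C = 1510 - j1548 Ω = 2162∠-45.7° Ω.
Step 4 — Power factor: PF = cos(φ) = Re(Z)/|Z| = 1510/2162.3 = 0.6983.
Step 5 — Type: Im(Z) = -1548 ⇒ leading (phase φ = -45.7°).

PF = 0.6983 (leading, φ = -45.7°)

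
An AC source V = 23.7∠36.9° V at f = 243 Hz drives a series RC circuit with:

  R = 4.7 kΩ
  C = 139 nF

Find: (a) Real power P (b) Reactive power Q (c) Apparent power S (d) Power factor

Step 1 — Angular frequency: ω = 2π·f = 2π·243 = 1527 rad/s.
Step 2 — Component impedances:
  R: Z = R = 4700 Ω
  C: Z = 1/(jωC) = -j/(ω·C) = 0 - j4712 Ω
Step 3 — Series combination: Z_total = R + C = 4700 - j4712 Ω = 6655∠-45.1° Ω.
Step 4 — Source phasor: V = 23.7∠36.9° V = 18.95 + j14.23 V.
Step 5 — Current: I = V / Z = 0.0004973 + j0.003526 A = 0.003561∠82.0° A.
Step 6 — Complex power: S = V·I* = 0.0596 - j0.05975 VA.
Step 7 — Real power: P = Re(S) = 0.0596 W.
Step 8 — Reactive power: Q = Im(S) = -0.05975 VAR.
Step 9 — Apparent power: |S| = 0.0844 VA.
Step 10 — Power factor: PF = P/|S| = 0.7062 (leading).

(a) P = 0.0596 W  (b) Q = -0.05975 VAR  (c) S = 0.0844 VA  (d) PF = 0.7062 (leading)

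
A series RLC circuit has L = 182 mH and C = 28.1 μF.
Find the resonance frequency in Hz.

Step 1 — Resonance condition Im(Z)=0 gives ω₀ = 1/√(LC).
Step 2 — ω₀ = 1/√(0.182·2.81e-05) = 442.2 rad/s.
Step 3 — f₀ = ω₀/(2π) = 70.38 Hz.

f₀ = 70.38 Hz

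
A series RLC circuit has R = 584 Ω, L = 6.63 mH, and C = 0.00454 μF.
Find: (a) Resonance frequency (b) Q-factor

Step 1 — Resonance condition Im(Z)=0 gives ω₀ = 1/√(LC).
Step 2 — ω₀ = 1/√(0.00663·4.54e-09) = 1.823e+05 rad/s.
Step 3 — f₀ = ω₀/(2π) = 2.901e+04 Hz.
Step 4 — Series Q: Q = ω₀L/R = 1.823e+05·0.00663/584 = 2.069.

(a) f₀ = 2.901e+04 Hz  (b) Q = 2.069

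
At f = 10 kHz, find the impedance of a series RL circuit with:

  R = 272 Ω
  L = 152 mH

Step 1 — Angular frequency: ω = 2π·f = 2π·1e+04 = 6.283e+04 rad/s.
Step 2 — Component impedances:
  R: Z = R = 272 Ω
  L: Z = jωL = j·6.283e+04·0.152 = 0 + j9550 Ω
Step 3 — Series combination: Z_total = R + L = 272 + j9550 Ω = 9554∠88.4° Ω.

Z = 272 + j9550 Ω = 9554∠88.4° Ω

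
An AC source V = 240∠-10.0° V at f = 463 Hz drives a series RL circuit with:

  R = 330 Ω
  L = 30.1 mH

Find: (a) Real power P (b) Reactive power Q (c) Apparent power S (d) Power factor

Step 1 — Angular frequency: ω = 2π·f = 2π·463 = 2909 rad/s.
Step 2 — Component impedances:
  R: Z = R = 330 Ω
  L: Z = jωL = j·2909·0.0301 = 0 + j87.56 Ω
Step 3 — Series combination: Z_total = R + L = 330 + j87.56 Ω = 341.4∠14.9° Ω.
Step 4 — Source phasor: V = 240∠-10.0° V = 236.4 - j41.68 V.
Step 5 — Current: I = V / Z = 0.6378 - j0.2955 A = 0.7029∠-24.9° A.
Step 6 — Complex power: S = V·I* = 163.1 + j43.27 VA.
Step 7 — Real power: P = Re(S) = 163.1 W.
Step 8 — Reactive power: Q = Im(S) = 43.27 VAR.
Step 9 — Apparent power: |S| = 168.7 VA.
Step 10 — Power factor: PF = P/|S| = 0.9666 (lagging).

(a) P = 163.1 W  (b) Q = 43.27 VAR  (c) S = 168.7 VA  (d) PF = 0.9666 (lagging)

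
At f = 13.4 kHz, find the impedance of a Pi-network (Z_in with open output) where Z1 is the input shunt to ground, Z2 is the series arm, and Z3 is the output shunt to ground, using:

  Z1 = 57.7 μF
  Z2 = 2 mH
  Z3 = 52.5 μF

Step 1 — Angular frequency: ω = 2π·f = 2π·1.34e+04 = 8.419e+04 rad/s.
Step 2 — Component impedances:
  Z1: Z = 1/(jωC) = -j/(ω·C) = 0 - j0.2058 Ω
  Z2: Z = jωL = j·8.419e+04·0.002 = 0 + j168.4 Ω
  Z3: Z = 1/(jωC) = -j/(ω·C) = 0 - j0.2262 Ω
Step 3 — With open output, the series arm Z2 and the output shunt Z3 appear in series to ground: Z2 + Z3 = 0 + j168.2 Ω.
Step 4 — Parallel with input shunt Z1: Z_in = Z1 || (Z2 + Z3) = 0 - j0.2061 Ω = 0.2061∠-90.0° Ω.

Z = 0 - j0.2061 Ω = 0.2061∠-90.0° Ω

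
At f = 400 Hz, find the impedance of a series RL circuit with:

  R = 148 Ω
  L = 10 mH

Step 1 — Angular frequency: ω = 2π·f = 2π·400 = 2513 rad/s.
Step 2 — Component impedances:
  R: Z = R = 148 Ω
  L: Z = jωL = j·2513·0.01 = 0 + j25.13 Ω
Step 3 — Series combination: Z_total = R + L = 148 + j25.13 Ω = 150.1∠9.6° Ω.

Z = 148 + j25.13 Ω = 150.1∠9.6° Ω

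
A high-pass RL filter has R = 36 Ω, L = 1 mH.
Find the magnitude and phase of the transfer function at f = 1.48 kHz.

Step 1 — Angular frequency: ω = 2π·1480 = 9299 rad/s.
Step 2 — Transfer function: H(jω) = jωL/(R + jωL).
Step 3 — Numerator jωL = j·9.299; denominator R + jωL = 36 + j9.299.
Step 4 — H = 0.06255 + j0.2422.
Step 5 — Magnitude: |H| = 0.2501 (-12.0 dB); phase: φ = 75.5°.

|H| = 0.2501 (-12.0 dB), φ = 75.5°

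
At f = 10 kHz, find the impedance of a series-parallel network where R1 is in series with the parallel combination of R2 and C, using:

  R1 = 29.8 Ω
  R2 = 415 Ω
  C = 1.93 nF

Step 1 — Angular frequency: ω = 2π·f = 2π·1e+04 = 6.283e+04 rad/s.
Step 2 — Component impedances:
  R1: Z = R = 29.8 Ω
  R2: Z = R = 415 Ω
  C: Z = 1/(jωC) = -j/(ω·C) = 0 - j8246 Ω
Step 3 — Parallel branch: R2 || C = 1/(1/R2 + 1/C) = 414 - j20.83 Ω.
Step 4 — Series with R1: Z_total = R1 + (R2 || C) = 443.8 - j20.83 Ω = 444.2∠-2.7° Ω.

Z = 443.8 - j20.83 Ω = 444.2∠-2.7° Ω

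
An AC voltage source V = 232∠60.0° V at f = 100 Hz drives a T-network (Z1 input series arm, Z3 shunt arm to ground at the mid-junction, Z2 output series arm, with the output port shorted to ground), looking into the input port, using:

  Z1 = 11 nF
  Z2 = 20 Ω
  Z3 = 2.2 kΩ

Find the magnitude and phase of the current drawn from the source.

Step 1 — Angular frequency: ω = 2π·f = 2π·100 = 628.3 rad/s.
Step 2 — Component impedances:
  Z1: Z = 1/(jωC) = -j/(ω·C) = 0 - j1.447e+05 Ω
  Z2: Z = R = 20 Ω
  Z3: Z = R = 2200 Ω
Step 3 — With the output port shorted to ground, the output series arm Z2 runs from the junction to ground; the shunt arm Z3 also runs from the junction to ground. They appear in parallel: Z3 || Z2 = 19.82 Ω.
Step 4 — Series with input arm Z1: Z_in = Z1 + (Z3 || Z2) = 19.82 - j1.447e+05 Ω = 1.447e+05∠-90.0° Ω.
Step 5 — Source phasor: V = 232∠60.0° V = 116 + j200.9 V.
Step 6 — Ohm's law: I = V / Z_total = (116 + j200.9) / (19.82 - j1.447e+05) = -0.001389 + j0.0008019 A.
Step 7 — Convert to polar: |I| = 0.001603 A, ∠I = 150.0°.

I = 0.001603∠150.0° A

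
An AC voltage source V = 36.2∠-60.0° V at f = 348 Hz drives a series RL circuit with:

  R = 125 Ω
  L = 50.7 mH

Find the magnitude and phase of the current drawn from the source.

Step 1 — Angular frequency: ω = 2π·f = 2π·348 = 2187 rad/s.
Step 2 — Component impedances:
  R: Z = R = 125 Ω
  L: Z = jωL = j·2187·0.0507 = 0 + j110.9 Ω
Step 3 — Series combination: Z_total = R + L = 125 + j110.9 Ω = 167.1∠41.6° Ω.
Step 4 — Source phasor: V = 36.2∠-60.0° V = 18.1 - j31.35 V.
Step 5 — Ohm's law: I = V / Z_total = (18.1 - j31.35) / (125 + j110.9) = -0.04345 - j0.2123 A.
Step 6 — Convert to polar: |I| = 0.2167 A, ∠I = -101.6°.

I = 0.2167∠-101.6° A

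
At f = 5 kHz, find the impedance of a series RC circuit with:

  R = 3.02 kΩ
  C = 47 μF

Step 1 — Angular frequency: ω = 2π·f = 2π·5000 = 3.142e+04 rad/s.
Step 2 — Component impedances:
  R: Z = R = 3020 Ω
  C: Z = 1/(jωC) = -j/(ω·C) = 0 - j0.6773 Ω
Step 3 — Series combination: Z_total = R + C = 3020 - j0.6773 Ω = 3020∠-0.0° Ω.

Z = 3020 - j0.6773 Ω = 3020∠-0.0° Ω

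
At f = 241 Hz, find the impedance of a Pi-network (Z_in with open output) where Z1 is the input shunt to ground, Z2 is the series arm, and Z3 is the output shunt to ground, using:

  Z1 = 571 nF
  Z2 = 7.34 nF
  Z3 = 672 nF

Step 1 — Angular frequency: ω = 2π·f = 2π·241 = 1514 rad/s.
Step 2 — Component impedances:
  Z1: Z = 1/(jωC) = -j/(ω·C) = 0 - j1157 Ω
  Z2: Z = 1/(jωC) = -j/(ω·C) = 0 - j8.997e+04 Ω
  Z3: Z = 1/(jωC) = -j/(ω·C) = 0 - j982.7 Ω
Step 3 — With open output, the series arm Z2 and the output shunt Z3 appear in series to ground: Z2 + Z3 = 0 - j9.095e+04 Ω.
Step 4 — Parallel with input shunt Z1: Z_in = Z1 || (Z2 + Z3) = 0 - j1142 Ω = 1142∠-90.0° Ω.

Z = 0 - j1142 Ω = 1142∠-90.0° Ω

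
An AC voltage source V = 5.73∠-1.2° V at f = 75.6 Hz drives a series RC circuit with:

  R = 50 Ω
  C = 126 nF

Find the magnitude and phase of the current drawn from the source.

Step 1 — Angular frequency: ω = 2π·f = 2π·75.6 = 475 rad/s.
Step 2 — Component impedances:
  R: Z = R = 50 Ω
  C: Z = 1/(jωC) = -j/(ω·C) = 0 - j1.671e+04 Ω
Step 3 — Series combination: Z_total = R + C = 50 - j1.671e+04 Ω = 1.671e+04∠-89.8° Ω.
Step 4 — Source phasor: V = 5.73∠-1.2° V = 5.729 - j0.12 V.
Step 5 — Ohm's law: I = V / Z_total = (5.729 - j0.12) / (50 - j1.671e+04) = 8.208e-06 + j0.0003428 A.
Step 6 — Convert to polar: |I| = 0.0003429 A, ∠I = 88.6°.

I = 0.0003429∠88.6° A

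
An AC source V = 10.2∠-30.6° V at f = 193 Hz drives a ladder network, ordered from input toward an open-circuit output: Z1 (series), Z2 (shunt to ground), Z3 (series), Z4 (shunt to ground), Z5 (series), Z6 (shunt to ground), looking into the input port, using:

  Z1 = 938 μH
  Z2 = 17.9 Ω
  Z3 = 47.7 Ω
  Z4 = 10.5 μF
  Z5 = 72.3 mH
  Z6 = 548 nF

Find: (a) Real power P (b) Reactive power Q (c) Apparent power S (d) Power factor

Step 1 — Angular frequency: ω = 2π·f = 2π·193 = 1213 rad/s.
Step 2 — Component impedances:
  Z1: Z = jωL = j·1213·0.000938 = 0 + j1.137 Ω
  Z2: Z = R = 17.9 Ω
  Z3: Z = R = 47.7 Ω
  Z4: Z = 1/(jωC) = -j/(ω·C) = 0 - j78.54 Ω
  Z5: Z = jωL = j·1213·0.0723 = 0 + j87.67 Ω
  Z6: Z = 1/(jωC) = -j/(ω·C) = 0 - j1505 Ω
Step 3 — Ladder network (open output): work backward from the far end, alternating series and parallel combinations. Z_in = 15.76 - j1.285 Ω = 15.82∠-4.7° Ω.
Step 4 — Source phasor: V = 10.2∠-30.6° V = 8.78 - j5.192 V.
Step 5 — Current: I = V / Z = 0.5799 - j0.2821 A = 0.6449∠-25.9° A.
Step 6 — Complex power: S = V·I* = 6.556 - j0.5346 VA.
Step 7 — Real power: P = Re(S) = 6.556 W.
Step 8 — Reactive power: Q = Im(S) = -0.5346 VAR.
Step 9 — Apparent power: |S| = 6.578 VA.
Step 10 — Power factor: PF = P/|S| = 0.9967 (leading).

(a) P = 6.556 W  (b) Q = -0.5346 VAR  (c) S = 6.578 VA  (d) PF = 0.9967 (leading)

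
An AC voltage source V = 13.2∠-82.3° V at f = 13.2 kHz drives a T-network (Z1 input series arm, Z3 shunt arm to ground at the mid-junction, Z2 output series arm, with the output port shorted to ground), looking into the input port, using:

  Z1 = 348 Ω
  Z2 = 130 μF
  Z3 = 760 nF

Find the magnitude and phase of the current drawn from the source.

Step 1 — Angular frequency: ω = 2π·f = 2π·1.32e+04 = 8.294e+04 rad/s.
Step 2 — Component impedances:
  Z1: Z = R = 348 Ω
  Z2: Z = 1/(jωC) = -j/(ω·C) = 0 - j0.09275 Ω
  Z3: Z = 1/(jωC) = -j/(ω·C) = 0 - j15.86 Ω
Step 3 — With the output port shorted to ground, the output series arm Z2 runs from the junction to ground; the shunt arm Z3 also runs from the junction to ground. They appear in parallel: Z3 || Z2 = 0 - j0.09221 Ω.
Step 4 — Series with input arm Z1: Z_in = Z1 + (Z3 || Z2) = 348 - j0.09221 Ω = 348∠-0.0° Ω.
Step 5 — Source phasor: V = 13.2∠-82.3° V = 1.769 - j13.08 V.
Step 6 — Ohm's law: I = V / Z_total = (1.769 - j13.08) / (348 - j0.09221) = 0.005092 - j0.03759 A.
Step 7 — Convert to polar: |I| = 0.03793 A, ∠I = -82.3°.

I = 0.03793∠-82.3° A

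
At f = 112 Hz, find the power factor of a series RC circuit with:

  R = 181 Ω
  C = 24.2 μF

Step 1 — Angular frequency: ω = 2π·f = 2π·112 = 703.7 rad/s.
Step 2 — Component impedances:
  R: Z = R = 181 Ω
  C: Z = 1/(jωC) = -j/(ω·C) = 0 - j58.72 Ω
Step 3 — Series combination: Z_total = R + C = 181 - j58.72 Ω = 190.3∠-18.0° Ω.
Step 4 — Power factor: PF = cos(φ) = Re(Z)/|Z| = 181/190.29 = 0.9512.
Step 5 — Type: Im(Z) = -58.72 ⇒ leading (phase φ = -18.0°).

PF = 0.9512 (leading, φ = -18.0°)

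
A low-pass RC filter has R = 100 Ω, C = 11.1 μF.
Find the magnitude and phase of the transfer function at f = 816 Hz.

Step 1 — Angular frequency: ω = 2π·816 = 5127 rad/s.
Step 2 — Transfer function: H(jω) = 1/(1 + jωRC).
Step 3 — Denominator: 1 + jωRC = 1 + j·5127·100·1.11e-05 = 1 + j5.691.
Step 4 — H = 0.02995 - j0.1705.
Step 5 — Magnitude: |H| = 0.1731 (-15.2 dB); phase: φ = -80.0°.

|H| = 0.1731 (-15.2 dB), φ = -80.0°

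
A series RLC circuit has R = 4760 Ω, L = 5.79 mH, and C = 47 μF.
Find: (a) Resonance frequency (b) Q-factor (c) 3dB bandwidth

Step 1 — Resonance condition Im(Z)=0 gives ω₀ = 1/√(LC).
Step 2 — ω₀ = 1/√(0.00579·4.7e-05) = 1917 rad/s.
Step 3 — f₀ = ω₀/(2π) = 305.1 Hz.
Step 4 — Series Q: Q = ω₀L/R = 1917·0.00579/4760 = 0.002332.
Step 5 — 3dB bandwidth: Δω = ω₀/Q = 8.221e+05 rad/s; BW = Δω/(2π) = 1.308e+05 Hz.

(a) f₀ = 305.1 Hz  (b) Q = 0.002332  (c) BW = 1.308e+05 Hz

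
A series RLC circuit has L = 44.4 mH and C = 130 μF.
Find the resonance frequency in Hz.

Step 1 — Resonance condition Im(Z)=0 gives ω₀ = 1/√(LC).
Step 2 — ω₀ = 1/√(0.0444·0.00013) = 416.2 rad/s.
Step 3 — f₀ = ω₀/(2π) = 66.25 Hz.

f₀ = 66.25 Hz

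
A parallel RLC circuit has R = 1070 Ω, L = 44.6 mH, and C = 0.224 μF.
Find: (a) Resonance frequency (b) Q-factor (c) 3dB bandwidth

Step 1 — Resonance: ω₀ = 1/√(LC) = 1/√(0.0446·2.24e-07) = 1e+04 rad/s.
Step 2 — f₀ = ω₀/(2π) = 1592 Hz.
Step 3 — Parallel Q: Q = R/(ω₀L) = 1070/(1e+04·0.0446) = 2.398.
Step 4 — Bandwidth: Δω = ω₀/Q = 4172 rad/s; BW = Δω/(2π) = 664 Hz.

(a) f₀ = 1592 Hz  (b) Q = 2.398  (c) BW = 664 Hz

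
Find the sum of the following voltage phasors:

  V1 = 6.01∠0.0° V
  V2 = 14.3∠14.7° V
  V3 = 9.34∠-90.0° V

Step 1 — Convert each phasor to rectangular form:
  V1 = 6.01·(cos(0.0°) + j·sin(0.0°)) = 6.01 V
  V2 = 14.3·(cos(14.7°) + j·sin(14.7°)) = 13.83 + j3.629 V
  V3 = 9.34·(cos(-90.0°) + j·sin(-90.0°)) = 0 - j9.34 V
Step 2 — Sum components: V_total = 19.84 - j5.711 V.
Step 3 — Convert to polar: |V_total| = 20.65 V, ∠V_total = -16.1°.

V_total = 20.65∠-16.1° V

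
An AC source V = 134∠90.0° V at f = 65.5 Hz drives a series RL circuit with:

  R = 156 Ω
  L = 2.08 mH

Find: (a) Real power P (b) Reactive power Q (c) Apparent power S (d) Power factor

Step 1 — Angular frequency: ω = 2π·f = 2π·65.5 = 411.5 rad/s.
Step 2 — Component impedances:
  R: Z = R = 156 Ω
  L: Z = jωL = j·411.5·0.00208 = 0 + j0.856 Ω
Step 3 — Series combination: Z_total = R + L = 156 + j0.856 Ω = 156∠0.3° Ω.
Step 4 — Source phasor: V = 134∠90.0° V = 0 + j134 V.
Step 5 — Current: I = V / Z = 0.004713 + j0.8589 A = 0.859∠89.7° A.
Step 6 — Complex power: S = V·I* = 115.1 + j0.6316 VA.
Step 7 — Real power: P = Re(S) = 115.1 W.
Step 8 — Reactive power: Q = Im(S) = 0.6316 VAR.
Step 9 — Apparent power: |S| = 115.1 VA.
Step 10 — Power factor: PF = P/|S| = 1 (lagging).

(a) P = 115.1 W  (b) Q = 0.6316 VAR  (c) S = 115.1 VA  (d) PF = 1 (lagging)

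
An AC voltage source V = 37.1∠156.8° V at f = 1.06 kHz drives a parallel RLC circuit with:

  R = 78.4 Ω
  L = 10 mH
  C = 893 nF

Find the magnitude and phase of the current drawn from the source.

Step 1 — Angular frequency: ω = 2π·f = 2π·1060 = 6660 rad/s.
Step 2 — Component impedances:
  R: Z = R = 78.4 Ω
  L: Z = jωL = j·6660·0.01 = 0 + j66.6 Ω
  C: Z = 1/(jωC) = -j/(ω·C) = 0 - j168.1 Ω
Step 3 — Parallel combination: 1/Z_total = 1/R + 1/L + 1/C; Z_total = 52.08 + j37.02 Ω = 63.9∠35.4° Ω.
Step 4 — Source phasor: V = 37.1∠156.8° V = -34.1 + j14.62 V.
Step 5 — Ohm's law: I = V / Z_total = (-34.1 + j14.62) / (52.08 + j37.02) = -0.3024 + j0.4956 A.
Step 6 — Convert to polar: |I| = 0.5806 A, ∠I = 121.4°.

I = 0.5806∠121.4° A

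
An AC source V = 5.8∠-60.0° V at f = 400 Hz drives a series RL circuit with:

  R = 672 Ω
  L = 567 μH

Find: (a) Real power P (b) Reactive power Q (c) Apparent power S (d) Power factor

Step 1 — Angular frequency: ω = 2π·f = 2π·400 = 2513 rad/s.
Step 2 — Component impedances:
  R: Z = R = 672 Ω
  L: Z = jωL = j·2513·0.000567 = 0 + j1.425 Ω
Step 3 — Series combination: Z_total = R + L = 672 + j1.425 Ω = 672∠0.1° Ω.
Step 4 — Source phasor: V = 5.8∠-60.0° V = 2.9 - j5.023 V.
Step 5 — Current: I = V / Z = 0.0043 - j0.007484 A = 0.008631∠-60.1° A.
Step 6 — Complex power: S = V·I* = 0.05006 + j0.0001062 VA.
Step 7 — Real power: P = Re(S) = 0.05006 W.
Step 8 — Reactive power: Q = Im(S) = 0.0001062 VAR.
Step 9 — Apparent power: |S| = 0.05006 VA.
Step 10 — Power factor: PF = P/|S| = 1 (lagging).

(a) P = 0.05006 W  (b) Q = 0.0001062 VAR  (c) S = 0.05006 VA  (d) PF = 1 (lagging)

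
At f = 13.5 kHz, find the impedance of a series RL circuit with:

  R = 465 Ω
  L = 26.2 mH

Step 1 — Angular frequency: ω = 2π·f = 2π·1.35e+04 = 8.482e+04 rad/s.
Step 2 — Component impedances:
  R: Z = R = 465 Ω
  L: Z = jωL = j·8.482e+04·0.0262 = 0 + j2222 Ω
Step 3 — Series combination: Z_total = R + L = 465 + j2222 Ω = 2270∠78.2° Ω.

Z = 465 + j2222 Ω = 2270∠78.2° Ω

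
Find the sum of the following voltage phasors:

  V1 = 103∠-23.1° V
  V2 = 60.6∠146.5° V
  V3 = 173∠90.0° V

Step 1 — Convert each phasor to rectangular form:
  V1 = 103·(cos(-23.1°) + j·sin(-23.1°)) = 94.74 - j40.41 V
  V2 = 60.6·(cos(146.5°) + j·sin(146.5°)) = -50.53 + j33.45 V
  V3 = 173·(cos(90.0°) + j·sin(90.0°)) = 0 + j173 V
Step 2 — Sum components: V_total = 44.21 + j166 V.
Step 3 — Convert to polar: |V_total| = 171.8 V, ∠V_total = 75.1°.

V_total = 171.8∠75.1° V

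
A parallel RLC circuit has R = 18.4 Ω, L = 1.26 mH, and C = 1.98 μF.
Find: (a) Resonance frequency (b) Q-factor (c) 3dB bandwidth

Step 1 — Resonance: ω₀ = 1/√(LC) = 1/√(0.00126·1.98e-06) = 2.002e+04 rad/s.
Step 2 — f₀ = ω₀/(2π) = 3186 Hz.
Step 3 — Parallel Q: Q = R/(ω₀L) = 18.4/(2.002e+04·0.00126) = 0.7294.
Step 4 — Bandwidth: Δω = ω₀/Q = 2.745e+04 rad/s; BW = Δω/(2π) = 4369 Hz.

(a) f₀ = 3186 Hz  (b) Q = 0.7294  (c) BW = 4369 Hz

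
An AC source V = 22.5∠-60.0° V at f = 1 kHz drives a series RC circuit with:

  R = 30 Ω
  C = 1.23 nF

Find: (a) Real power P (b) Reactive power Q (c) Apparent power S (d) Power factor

Step 1 — Angular frequency: ω = 2π·f = 2π·1000 = 6283 rad/s.
Step 2 — Component impedances:
  R: Z = R = 30 Ω
  C: Z = 1/(jωC) = -j/(ω·C) = 0 - j1.294e+05 Ω
Step 3 — Series combination: Z_total = R + C = 30 - j1.294e+05 Ω = 1.294e+05∠-90.0° Ω.
Step 4 — Source phasor: V = 22.5∠-60.0° V = 11.25 - j19.49 V.
Step 5 — Current: I = V / Z = 0.0001506 + j8.691e-05 A = 0.0001739∠30.0° A.
Step 6 — Complex power: S = V·I* = 9.071e-07 - j0.003912 VA.
Step 7 — Real power: P = Re(S) = 9.071e-07 W.
Step 8 — Reactive power: Q = Im(S) = -0.003912 VAR.
Step 9 — Apparent power: |S| = 0.003912 VA.
Step 10 — Power factor: PF = P/|S| = 0.0002318 (leading).

(a) P = 9.071e-07 W  (b) Q = -0.003912 VAR  (c) S = 0.003912 VA  (d) PF = 0.0002318 (leading)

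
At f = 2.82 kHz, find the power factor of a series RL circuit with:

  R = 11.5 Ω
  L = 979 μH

Step 1 — Angular frequency: ω = 2π·f = 2π·2820 = 1.772e+04 rad/s.
Step 2 — Component impedances:
  R: Z = R = 11.5 Ω
  L: Z = jωL = j·1.772e+04·0.000979 = 0 + j17.35 Ω
Step 3 — Series combination: Z_total = R + L = 11.5 + j17.35 Ω = 20.81∠56.5° Ω.
Step 4 — Power factor: PF = cos(φ) = Re(Z)/|Z| = 11.5/20.81 = 0.5526.
Step 5 — Type: Im(Z) = 17.35 ⇒ lagging (phase φ = 56.5°).

PF = 0.5526 (lagging, φ = 56.5°)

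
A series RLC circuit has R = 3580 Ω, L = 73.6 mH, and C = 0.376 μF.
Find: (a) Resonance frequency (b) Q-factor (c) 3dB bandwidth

Step 1 — Resonance condition Im(Z)=0 gives ω₀ = 1/√(LC).
Step 2 — ω₀ = 1/√(0.0736·3.76e-07) = 6011 rad/s.
Step 3 — f₀ = ω₀/(2π) = 956.7 Hz.
Step 4 — Series Q: Q = ω₀L/R = 6011·0.0736/3580 = 0.1236.
Step 5 — 3dB bandwidth: Δω = ω₀/Q = 4.864e+04 rad/s; BW = Δω/(2π) = 7742 Hz.

(a) f₀ = 956.7 Hz  (b) Q = 0.1236  (c) BW = 7742 Hz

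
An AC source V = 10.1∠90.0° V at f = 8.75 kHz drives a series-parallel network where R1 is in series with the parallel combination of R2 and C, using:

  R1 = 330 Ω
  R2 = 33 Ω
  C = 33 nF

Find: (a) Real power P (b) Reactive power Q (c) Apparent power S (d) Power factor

Step 1 — Angular frequency: ω = 2π·f = 2π·8750 = 5.498e+04 rad/s.
Step 2 — Component impedances:
  R1: Z = R = 330 Ω
  R2: Z = R = 33 Ω
  C: Z = 1/(jωC) = -j/(ω·C) = 0 - j551.2 Ω
Step 3 — Parallel branch: R2 || C = 1/(1/R2 + 1/C) = 32.88 - j1.969 Ω.
Step 4 — Series with R1: Z_total = R1 + (R2 || C) = 362.9 - j1.969 Ω = 362.9∠-0.3° Ω.
Step 5 — Source phasor: V = 10.1∠90.0° V = 0 + j10.1 V.
Step 6 — Current: I = V / Z = -0.000151 + j0.02783 A = 0.02783∠90.3° A.
Step 7 — Complex power: S = V·I* = 0.2811 - j0.001525 VA.
Step 8 — Real power: P = Re(S) = 0.2811 W.
Step 9 — Reactive power: Q = Im(S) = -0.001525 VAR.
Step 10 — Apparent power: |S| = 0.2811 VA.
Step 11 — Power factor: PF = P/|S| = 1 (leading).

(a) P = 0.2811 W  (b) Q = -0.001525 VAR  (c) S = 0.2811 VA  (d) PF = 1 (leading)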